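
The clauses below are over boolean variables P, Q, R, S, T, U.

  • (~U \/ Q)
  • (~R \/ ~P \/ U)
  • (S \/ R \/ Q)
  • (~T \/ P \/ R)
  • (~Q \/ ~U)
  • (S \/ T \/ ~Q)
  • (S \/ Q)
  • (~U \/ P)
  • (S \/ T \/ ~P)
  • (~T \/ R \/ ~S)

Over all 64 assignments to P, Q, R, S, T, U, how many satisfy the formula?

10

Case analysis on Q and S:
  Q=1, S=1: remaining (P,R,T,U) ∈ {(0,0,0,0); (0,1,0,0); (0,1,1,0); (1,0,0,0)} — 4.
  Q=1, S=0: remaining (P,R,T,U) ∈ {(0,1,1,0); (1,0,1,0)} — 2.
  Q=0, S=1: remaining (P,R,T,U) ∈ {(0,0,0,0); (0,1,0,0); (0,1,1,0); (1,0,0,0)} — 4.
  Q=0, S=0: a clause becomes empty — 0.
Total: 4 + 2 + 4 + 0 = 10.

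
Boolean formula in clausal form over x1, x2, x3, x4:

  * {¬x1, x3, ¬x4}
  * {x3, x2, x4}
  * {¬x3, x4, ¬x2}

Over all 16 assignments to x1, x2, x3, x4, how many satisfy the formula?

Case analysis on x3 and x4:
  x3=1, x4=1: remaining (x1,x2) ∈ {(0,0); (0,1); (1,0); (1,1)} — 4.
  x3=1, x4=0: remaining (x1,x2) ∈ {(0,0); (1,0)} — 2.
  x3=0, x4=1: remaining (x1,x2) ∈ {(0,0); (0,1)} — 2.
  x3=0, x4=0: remaining (x1,x2) ∈ {(0,1); (1,1)} — 2.
Total: 4 + 2 + 2 + 2 = 10.

10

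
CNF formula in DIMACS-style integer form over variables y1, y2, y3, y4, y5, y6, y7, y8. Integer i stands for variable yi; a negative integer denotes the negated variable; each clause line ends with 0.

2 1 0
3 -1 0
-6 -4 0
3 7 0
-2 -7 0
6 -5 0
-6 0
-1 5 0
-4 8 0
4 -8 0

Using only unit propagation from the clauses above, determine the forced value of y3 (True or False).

True

Unit clause (!y6) sets y6 = False.
(y6 || !y5) with y6 = False leaves only !y5, so y5 = False.
(y5 || !y1): since y5 = False, the clause reduces to (!y1). y1 = False.
(y1 || y2) with y1 = False leaves only y2, so y2 = True.
(!y7 || !y2): since y2 = True, the clause reduces to (!y7). y7 = False.
From (y7 || y3) and y7 = False: y3 = True.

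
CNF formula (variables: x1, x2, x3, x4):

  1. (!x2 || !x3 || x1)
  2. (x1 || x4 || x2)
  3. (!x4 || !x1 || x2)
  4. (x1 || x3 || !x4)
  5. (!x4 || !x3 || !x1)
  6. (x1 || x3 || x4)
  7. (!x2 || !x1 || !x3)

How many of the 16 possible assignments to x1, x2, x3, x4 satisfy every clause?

5

The models are:
  x1=F x2=F x3=T x4=T
  x1=T x2=F x3=F x4=F
  x1=T x2=F x3=T x4=F
  x1=T x2=T x3=F x4=F
  x1=T x2=T x3=F x4=T
Count: 5.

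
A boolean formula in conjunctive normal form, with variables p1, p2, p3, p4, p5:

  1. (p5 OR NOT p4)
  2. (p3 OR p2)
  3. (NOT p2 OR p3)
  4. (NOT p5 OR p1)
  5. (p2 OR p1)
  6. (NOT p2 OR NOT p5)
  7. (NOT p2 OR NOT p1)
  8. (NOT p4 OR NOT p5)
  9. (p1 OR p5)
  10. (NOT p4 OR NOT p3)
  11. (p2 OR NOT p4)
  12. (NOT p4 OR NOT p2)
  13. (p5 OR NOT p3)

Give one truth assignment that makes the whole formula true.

p1=1  p2=0  p3=1  p4=0  p5=1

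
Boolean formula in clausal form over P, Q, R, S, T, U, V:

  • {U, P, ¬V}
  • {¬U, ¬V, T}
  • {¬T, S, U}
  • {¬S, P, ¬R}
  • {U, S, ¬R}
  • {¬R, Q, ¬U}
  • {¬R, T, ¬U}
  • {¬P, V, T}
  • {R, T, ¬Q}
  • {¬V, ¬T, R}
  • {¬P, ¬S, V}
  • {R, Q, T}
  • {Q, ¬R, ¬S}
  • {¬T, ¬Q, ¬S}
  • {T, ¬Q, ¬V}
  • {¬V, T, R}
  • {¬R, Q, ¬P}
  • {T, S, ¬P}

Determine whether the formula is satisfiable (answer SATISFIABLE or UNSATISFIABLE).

SATISFIABLE

Branch on P: take P = True.
The remaining clauses are satisfied by Q = True, R = True, S = False, T = True, U = True, V = True.
So P=True  Q=True  R=True  S=False  T=True  U=True  V=True is a satisfying assignment.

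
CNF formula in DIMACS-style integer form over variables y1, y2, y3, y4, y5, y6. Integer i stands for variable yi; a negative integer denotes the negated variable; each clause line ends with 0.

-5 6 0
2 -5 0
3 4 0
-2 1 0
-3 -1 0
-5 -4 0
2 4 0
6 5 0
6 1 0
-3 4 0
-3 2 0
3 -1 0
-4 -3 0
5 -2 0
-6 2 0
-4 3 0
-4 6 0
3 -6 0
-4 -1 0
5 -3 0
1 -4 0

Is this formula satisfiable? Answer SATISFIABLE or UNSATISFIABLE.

UNSATISFIABLE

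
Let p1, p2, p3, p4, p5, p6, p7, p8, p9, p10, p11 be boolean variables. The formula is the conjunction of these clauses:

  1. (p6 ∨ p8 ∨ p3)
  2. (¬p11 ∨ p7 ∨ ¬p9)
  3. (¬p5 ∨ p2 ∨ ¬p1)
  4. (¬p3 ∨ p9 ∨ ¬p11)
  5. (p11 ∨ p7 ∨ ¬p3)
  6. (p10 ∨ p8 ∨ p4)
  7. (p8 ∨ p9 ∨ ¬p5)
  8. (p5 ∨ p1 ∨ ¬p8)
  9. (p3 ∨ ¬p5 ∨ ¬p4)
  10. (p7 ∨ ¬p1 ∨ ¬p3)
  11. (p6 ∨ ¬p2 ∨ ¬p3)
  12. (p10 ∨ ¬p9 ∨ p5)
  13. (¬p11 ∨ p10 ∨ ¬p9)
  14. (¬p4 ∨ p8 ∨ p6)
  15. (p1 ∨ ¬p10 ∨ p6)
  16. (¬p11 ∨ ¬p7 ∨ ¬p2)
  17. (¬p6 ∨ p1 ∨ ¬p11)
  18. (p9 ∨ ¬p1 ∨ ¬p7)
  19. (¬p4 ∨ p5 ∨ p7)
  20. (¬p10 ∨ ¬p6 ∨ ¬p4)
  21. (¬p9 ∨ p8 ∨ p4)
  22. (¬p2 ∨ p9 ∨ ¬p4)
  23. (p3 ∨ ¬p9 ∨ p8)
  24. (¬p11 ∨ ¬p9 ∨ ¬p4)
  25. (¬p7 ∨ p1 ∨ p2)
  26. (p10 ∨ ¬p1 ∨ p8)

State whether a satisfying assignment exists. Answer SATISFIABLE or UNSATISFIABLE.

Branch on p1: take p1 = True.
Try p2 = True.
Try p3 = False.
The remaining clauses are satisfied by p4 = False, p5 = False, p6 = True, p7 = False, p8 = False, p9 = False, p10 = True, p11 = False.
So p1=T  p2=T  p3=F  p4=F  p5=F  p6=T  p7=F  p8=F  p9=F  p10=T  p11=F is a satisfying assignment.

SATISFIABLE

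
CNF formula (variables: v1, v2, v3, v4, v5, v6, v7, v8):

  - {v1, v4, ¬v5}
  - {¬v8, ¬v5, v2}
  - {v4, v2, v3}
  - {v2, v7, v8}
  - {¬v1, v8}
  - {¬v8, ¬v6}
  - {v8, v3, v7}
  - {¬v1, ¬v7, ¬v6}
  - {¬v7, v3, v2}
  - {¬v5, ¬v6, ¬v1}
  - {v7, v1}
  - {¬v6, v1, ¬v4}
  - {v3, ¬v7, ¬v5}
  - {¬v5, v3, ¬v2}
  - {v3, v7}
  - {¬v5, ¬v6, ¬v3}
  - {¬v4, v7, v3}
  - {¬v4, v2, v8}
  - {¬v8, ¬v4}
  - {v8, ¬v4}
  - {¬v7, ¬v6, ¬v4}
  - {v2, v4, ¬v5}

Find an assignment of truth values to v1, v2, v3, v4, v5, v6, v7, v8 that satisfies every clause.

v1=True, v2=True, v3=False, v4=False, v5=False, v6=False, v7=True, v8=True

Check each clause:
  1. {v1, ¬v5, v4} — v1 is true.
  2. {¬v8, v2, ¬v5} — v2 is true.
  3. {v2, v4, v3} — v2 is true.
  4. {v2, v7, v8} — v8 is true.
  5. {¬v1, v8} — v8 is true.
  6. {¬v8, ¬v6} — ¬v6 is true.
  7. {v8, v3, v7} — v8 is true.
  8. {¬v1, ¬v7, ¬v6} — ¬v6 is true.
  9. {¬v7, v2, v3} — v2 is true.
  10. {¬v1, ¬v6, ¬v5} — ¬v6 is true.
  11. {v1, v7} — v1 is true.
  12. {¬v4, v1, ¬v6} — v1 is true.
  13. {¬v5, ¬v7, v3} — ¬v5 is true.
  14. {¬v2, v3, ¬v5} — ¬v5 is true.
  15. {v3, v7} — v7 is true.
  16. {¬v6, ¬v5, ¬v3} — ¬v6 is true.
  17. {v3, v7, ¬v4} — ¬v4 is true.
  18. {v2, ¬v4, v8} — v8 is true.
  19. {¬v4, ¬v8} — ¬v4 is true.
  20. {v8, ¬v4} — v8 is true.
  21. {¬v6, ¬v7, ¬v4} — ¬v6 is true.
  22. {v2, ¬v5, v4} — v2 is true.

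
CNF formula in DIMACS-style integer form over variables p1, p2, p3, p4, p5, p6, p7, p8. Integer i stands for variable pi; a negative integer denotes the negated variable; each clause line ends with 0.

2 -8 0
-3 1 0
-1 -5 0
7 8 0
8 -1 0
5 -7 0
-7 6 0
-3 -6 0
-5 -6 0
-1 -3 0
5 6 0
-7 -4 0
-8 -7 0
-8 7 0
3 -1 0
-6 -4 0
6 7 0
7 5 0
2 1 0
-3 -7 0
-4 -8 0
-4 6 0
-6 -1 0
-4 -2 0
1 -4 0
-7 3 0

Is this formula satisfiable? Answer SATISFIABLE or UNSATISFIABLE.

UNSATISFIABLE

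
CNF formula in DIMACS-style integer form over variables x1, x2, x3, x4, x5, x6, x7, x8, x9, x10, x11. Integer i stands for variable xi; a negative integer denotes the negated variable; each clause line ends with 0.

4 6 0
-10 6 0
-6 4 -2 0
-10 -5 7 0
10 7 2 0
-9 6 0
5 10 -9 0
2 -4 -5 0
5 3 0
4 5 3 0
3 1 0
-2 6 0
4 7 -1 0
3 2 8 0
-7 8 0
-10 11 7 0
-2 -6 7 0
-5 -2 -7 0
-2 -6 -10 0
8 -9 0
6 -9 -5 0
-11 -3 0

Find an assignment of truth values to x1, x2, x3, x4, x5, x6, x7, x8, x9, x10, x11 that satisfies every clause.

x1=T  x2=F  x3=F  x4=F  x5=T  x6=T  x7=T  x8=T  x9=F  x10=F  x11=F

x8 occurs only positively in the remaining clauses — set x8 = True.
Pure literal: x9 appears only negated; assign x9 = False.
Branch on x1: take x1 = True.
For the remaining variables, x2 = False, x3 = False, x4 = False, x5 = True, x6 = True, x7 = True, x10 = False, x11 = False works.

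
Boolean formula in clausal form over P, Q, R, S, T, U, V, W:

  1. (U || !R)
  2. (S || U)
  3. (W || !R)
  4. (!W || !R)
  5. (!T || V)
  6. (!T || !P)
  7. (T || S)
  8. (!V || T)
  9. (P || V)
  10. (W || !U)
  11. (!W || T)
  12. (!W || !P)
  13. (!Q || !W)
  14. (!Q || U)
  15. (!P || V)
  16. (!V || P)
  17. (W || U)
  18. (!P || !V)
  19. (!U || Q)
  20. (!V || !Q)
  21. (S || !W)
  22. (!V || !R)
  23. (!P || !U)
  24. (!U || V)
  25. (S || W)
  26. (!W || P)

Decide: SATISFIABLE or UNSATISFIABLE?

UNSATISFIABLE

W = True:
  propagation gives R=False, T=True, V=True, P=False; an empty clause results — contradiction.
W = False:
  propagation gives R=False, U=False; an empty clause results — contradiction.
Every branch closes, so no satisfying assignment exists.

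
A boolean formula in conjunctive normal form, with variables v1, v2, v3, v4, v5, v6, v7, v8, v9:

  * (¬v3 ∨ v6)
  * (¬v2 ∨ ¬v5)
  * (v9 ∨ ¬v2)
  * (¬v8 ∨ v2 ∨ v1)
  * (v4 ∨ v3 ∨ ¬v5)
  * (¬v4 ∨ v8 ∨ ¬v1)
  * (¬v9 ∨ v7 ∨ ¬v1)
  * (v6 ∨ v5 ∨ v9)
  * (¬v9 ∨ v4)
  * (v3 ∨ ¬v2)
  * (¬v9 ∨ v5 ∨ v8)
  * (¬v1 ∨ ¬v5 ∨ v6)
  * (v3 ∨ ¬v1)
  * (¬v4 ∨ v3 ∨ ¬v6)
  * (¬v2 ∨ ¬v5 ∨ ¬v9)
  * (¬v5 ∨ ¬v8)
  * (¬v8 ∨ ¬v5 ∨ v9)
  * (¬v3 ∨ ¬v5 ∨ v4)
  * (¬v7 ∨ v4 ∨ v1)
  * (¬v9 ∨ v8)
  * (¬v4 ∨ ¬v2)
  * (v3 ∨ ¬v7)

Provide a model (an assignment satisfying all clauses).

Try v1 = False.
Try v2 = False.
  then v8 is forced to False.
  then v9 is forced to False.
For the remaining variables, v3 = False, v4 = True, v5 = True, v6 = False, v7 = False works.
Every clause has at least one true literal under this assignment.

v1=0, v2=0, v3=0, v4=1, v5=1, v6=0, v7=0, v8=0, v9=0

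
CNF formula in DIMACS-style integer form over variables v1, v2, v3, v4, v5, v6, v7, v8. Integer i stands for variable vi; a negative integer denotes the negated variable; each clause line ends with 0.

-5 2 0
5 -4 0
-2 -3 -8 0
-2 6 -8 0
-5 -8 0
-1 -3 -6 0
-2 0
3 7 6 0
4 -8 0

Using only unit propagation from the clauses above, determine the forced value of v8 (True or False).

False

Unit clause (!v2) sets v2 = False.
In (v2 || !v5), v2 is now false; !v5 must hold, so v5 = False.
(v5 || !v4) with v5 = False leaves only !v4, so v4 = False.
In (v4 || !v8), v4 is now false; !v8 must hold, so v8 = False.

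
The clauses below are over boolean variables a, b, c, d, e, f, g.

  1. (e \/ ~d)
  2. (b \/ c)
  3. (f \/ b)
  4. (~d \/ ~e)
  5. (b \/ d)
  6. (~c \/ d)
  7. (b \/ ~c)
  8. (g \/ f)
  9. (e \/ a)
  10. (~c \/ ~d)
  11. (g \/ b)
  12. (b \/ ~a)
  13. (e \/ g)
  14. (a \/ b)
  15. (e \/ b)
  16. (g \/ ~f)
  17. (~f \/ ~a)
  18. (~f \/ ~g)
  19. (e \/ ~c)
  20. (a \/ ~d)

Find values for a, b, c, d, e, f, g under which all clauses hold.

a=True, b=True, c=False, d=False, e=False, f=False, g=True

Check each clause:
  1. (~d \/ e) — ~d is true.
  2. (c \/ b) — b is true.
  3. (f \/ b) — b is true.
  4. (~e \/ ~d) — ~e is true.
  5. (d \/ b) — b is true.
  6. (~c \/ d) — ~c is true.
  7. (~c \/ b) — b is true.
  8. (f \/ g) — g is true.
  9. (a \/ e) — a is true.
  10. (~c \/ ~d) — ~d is true.
  11. (g \/ b) — b is true.
  12. (~a \/ b) — b is true.
  13. (g \/ e) — g is true.
  14. (b \/ a) — a is true.
  15. (e \/ b) — b is true.
  16. (g \/ ~f) — ~f is true.
  17. (~a \/ ~f) — ~f is true.
  18. (~g \/ ~f) — ~f is true.
  19. (~c \/ e) — ~c is true.
  20. (~d \/ a) — a is true.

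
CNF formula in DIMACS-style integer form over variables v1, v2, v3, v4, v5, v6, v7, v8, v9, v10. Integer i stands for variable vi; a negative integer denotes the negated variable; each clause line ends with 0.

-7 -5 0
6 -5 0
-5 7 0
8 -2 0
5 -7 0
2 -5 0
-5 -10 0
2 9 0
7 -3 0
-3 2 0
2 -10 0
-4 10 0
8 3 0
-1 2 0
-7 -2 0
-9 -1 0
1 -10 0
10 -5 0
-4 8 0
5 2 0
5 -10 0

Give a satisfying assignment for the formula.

v1 = F, v2 = T, v3 = F, v4 = F, v5 = F, v6 = F, v7 = F, v8 = T, v9 = T, v10 = F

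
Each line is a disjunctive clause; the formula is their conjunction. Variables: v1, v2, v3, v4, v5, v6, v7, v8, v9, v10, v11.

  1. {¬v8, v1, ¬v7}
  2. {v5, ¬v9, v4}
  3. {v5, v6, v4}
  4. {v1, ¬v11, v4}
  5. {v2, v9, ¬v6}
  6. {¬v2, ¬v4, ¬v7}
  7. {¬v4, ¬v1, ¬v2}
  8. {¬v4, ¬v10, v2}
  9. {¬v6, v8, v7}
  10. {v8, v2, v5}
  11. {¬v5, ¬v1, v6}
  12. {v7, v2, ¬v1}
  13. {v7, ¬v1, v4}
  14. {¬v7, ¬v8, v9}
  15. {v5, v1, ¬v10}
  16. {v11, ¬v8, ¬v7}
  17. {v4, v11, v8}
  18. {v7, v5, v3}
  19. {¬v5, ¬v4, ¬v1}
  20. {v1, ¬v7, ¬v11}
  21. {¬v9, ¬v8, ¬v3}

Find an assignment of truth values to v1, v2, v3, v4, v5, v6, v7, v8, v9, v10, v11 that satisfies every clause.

Pure literal: v10 appears only negated; assign v10 = False.
Set v1 = False and propagate.
Try v2 = False.
The remaining clauses are satisfied by v3 = False, v4 = True, v5 = True, v6 = False, v7 = False, v8 = False, v9 = True, v11 = False.

v1=False, v2=False, v3=False, v4=True, v5=True, v6=False, v7=False, v8=False, v9=True, v10=False, v11=False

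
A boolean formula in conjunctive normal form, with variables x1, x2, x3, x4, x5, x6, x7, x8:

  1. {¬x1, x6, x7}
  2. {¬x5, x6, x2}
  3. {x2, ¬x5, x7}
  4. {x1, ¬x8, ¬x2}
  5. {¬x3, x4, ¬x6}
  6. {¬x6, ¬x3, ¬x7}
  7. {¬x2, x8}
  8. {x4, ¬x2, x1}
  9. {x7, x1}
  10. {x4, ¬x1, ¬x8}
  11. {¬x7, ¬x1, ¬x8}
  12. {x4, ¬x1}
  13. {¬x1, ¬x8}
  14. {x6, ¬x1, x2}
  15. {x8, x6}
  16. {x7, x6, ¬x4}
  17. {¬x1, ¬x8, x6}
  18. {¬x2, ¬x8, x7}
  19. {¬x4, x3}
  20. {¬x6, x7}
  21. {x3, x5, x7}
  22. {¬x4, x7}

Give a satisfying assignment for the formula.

x1 = F  x2 = F  x3 = F  x4 = F  x5 = F  x6 = T  x7 = T  x8 = F

Branch on x1: take x1 = False.
  then x7 is forced to True.
The remaining clauses are satisfied by x2 = False, x3 = False, x4 = False, x5 = False, x6 = True, x8 = False.
Check each clause:
  1. {x6, x7, ¬x1} — x6 is true.
  2. {¬x5, x6, x2} — ¬x5 is true.
  3. {¬x5, x7, x2} — ¬x5 is true.
  4. {¬x2, ¬x8, x1} — ¬x8 is true.
  5. {¬x6, ¬x3, x4} — ¬x3 is true.
  6. {¬x3, ¬x7, ¬x6} — ¬x3 is true.
  7. {x8, ¬x2} — ¬x2 is true.
  8. {x4, x1, ¬x2} — ¬x2 is true.
  9. {x7, x1} — x7 is true.
  10. {x4, ¬x8, ¬x1} — ¬x8 is true.
  11. {¬x7, ¬x8, ¬x1} — ¬x8 is true.
  12. {¬x1, x4} — ¬x1 is true.
  13. {¬x1, ¬x8} — ¬x8 is true.
  14. {¬x1, x2, x6} — x6 is true.
  15. {x6, x8} — x6 is true.
  16. {x6, x7, ¬x4} — ¬x4 is true.
  17. {x6, ¬x8, ¬x1} — ¬x8 is true.
  18. {¬x2, x7, ¬x8} — ¬x8 is true.
  19. {x3, ¬x4} — ¬x4 is true.
  20. {¬x6, x7} — x7 is true.
  21. {x5, x7, x3} — x7 is true.
  22. {¬x4, x7} — ¬x4 is true.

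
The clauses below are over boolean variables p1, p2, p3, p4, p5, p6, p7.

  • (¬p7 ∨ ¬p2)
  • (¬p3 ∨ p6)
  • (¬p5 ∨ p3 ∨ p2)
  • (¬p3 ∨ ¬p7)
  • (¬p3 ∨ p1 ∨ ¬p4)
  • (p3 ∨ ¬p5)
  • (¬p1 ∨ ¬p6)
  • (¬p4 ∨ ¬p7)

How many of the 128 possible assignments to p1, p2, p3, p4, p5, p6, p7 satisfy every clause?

Split on p3, then p7.
  p3=T, p7=T: a clause becomes empty — 0.
  p3=T, p7=F: remaining (p1,p2,p4,p5,p6) ∈ {(F,F,F,F,T); (F,F,F,T,T); (F,T,F,F,T); (F,T,F,T,T)} — 4.
  p3=F, p7=T: remaining (p1,p2,p4,p5,p6) ∈ {(F,F,F,F,F); (F,F,F,F,T); (T,F,F,F,F)} — 3.
  p3=F, p7=F: p2, p4 free; 3 ways for (p1,p5,p6) × 2^2 = 12.
Total: 0 + 4 + 3 + 12 = 19.

19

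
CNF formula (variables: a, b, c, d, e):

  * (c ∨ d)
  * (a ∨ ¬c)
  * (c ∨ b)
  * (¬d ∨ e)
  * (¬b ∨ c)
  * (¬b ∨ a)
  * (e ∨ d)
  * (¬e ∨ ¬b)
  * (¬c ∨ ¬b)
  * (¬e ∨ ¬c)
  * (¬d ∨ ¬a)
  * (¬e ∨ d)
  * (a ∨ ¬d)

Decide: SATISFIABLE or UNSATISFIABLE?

c = True:
  propagation gives a=True, b=False, e=False, d=False; an empty clause results — contradiction.
c = False:
  propagation gives d=True, b=True; an empty clause results — contradiction.
Every branch closes, so no satisfying assignment exists.

UNSATISFIABLE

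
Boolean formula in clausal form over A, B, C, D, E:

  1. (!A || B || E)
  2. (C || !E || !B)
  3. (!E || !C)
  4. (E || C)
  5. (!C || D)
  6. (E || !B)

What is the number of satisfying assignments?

The models are:
  A=F B=F C=F D=F E=T
  A=F B=F C=F D=T E=T
  A=F B=F C=T D=T E=F
  A=T B=F C=F D=F E=T
  A=T B=F C=F D=T E=T
Count: 5.

5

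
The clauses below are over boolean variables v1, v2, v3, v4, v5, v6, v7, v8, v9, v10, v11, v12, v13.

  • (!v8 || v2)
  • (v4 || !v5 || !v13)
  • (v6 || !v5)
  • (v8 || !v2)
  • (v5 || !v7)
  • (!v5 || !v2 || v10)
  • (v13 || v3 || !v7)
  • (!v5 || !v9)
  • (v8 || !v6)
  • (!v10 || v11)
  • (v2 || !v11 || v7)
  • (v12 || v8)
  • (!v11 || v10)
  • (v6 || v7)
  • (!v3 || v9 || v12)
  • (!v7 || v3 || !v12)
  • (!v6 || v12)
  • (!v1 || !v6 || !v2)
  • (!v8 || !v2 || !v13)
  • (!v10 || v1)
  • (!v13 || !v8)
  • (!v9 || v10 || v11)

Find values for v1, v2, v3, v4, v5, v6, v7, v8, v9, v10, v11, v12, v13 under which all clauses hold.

v1=F, v2=T, v3=F, v4=F, v5=F, v6=T, v7=F, v8=T, v9=F, v10=F, v11=F, v12=T, v13=F

Check each clause:
  1. (v2 || !v8) — v2 is true.
  2. (v4 || !v5 || !v13) — !v5 is true.
  3. (!v5 || v6) — !v5 is true.
  4. (!v2 || v8) — v8 is true.
  5. (v5 || !v7) — !v7 is true.
  6. (!v2 || v10 || !v5) — !v5 is true.
  7. (v13 || !v7 || v3) — !v7 is true.
  8. (!v5 || !v9) — !v5 is true.
  9. (!v6 || v8) — v8 is true.
  10. (!v10 || v11) — !v10 is true.
  11. (!v11 || v2 || v7) — v2 is true.
  12. (v8 || v12) — v8 is true.
  13. (!v11 || v10) — !v11 is true.
  14. (v7 || v6) — v6 is true.
  15. (v12 || v9 || !v3) — v12 is true.
  16. (v3 || !v7 || !v12) — !v7 is true.
  17. (v12 || !v6) — v12 is true.
  18. (!v6 || !v2 || !v1) — !v1 is true.
  19. (!v2 || !v13 || !v8) — !v13 is true.
  20. (!v10 || v1) — !v10 is true.
  21. (!v8 || !v13) — !v13 is true.
  22. (!v9 || v10 || v11) — !v9 is true.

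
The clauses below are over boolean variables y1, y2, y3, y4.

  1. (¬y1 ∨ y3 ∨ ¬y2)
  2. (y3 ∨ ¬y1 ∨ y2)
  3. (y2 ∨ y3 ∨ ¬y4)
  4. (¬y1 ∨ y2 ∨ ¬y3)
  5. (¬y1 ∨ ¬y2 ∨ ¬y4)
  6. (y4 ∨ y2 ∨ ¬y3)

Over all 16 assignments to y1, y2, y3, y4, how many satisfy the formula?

The models are:
  y1=F y2=F y3=F y4=F
  y1=F y2=F y3=T y4=T
  y1=F y2=T y3=F y4=F
  y1=F y2=T y3=F y4=T
  y1=F y2=T y3=T y4=F
  y1=F y2=T y3=T y4=T
  y1=T y2=T y3=T y4=F
That's 7 in total.

7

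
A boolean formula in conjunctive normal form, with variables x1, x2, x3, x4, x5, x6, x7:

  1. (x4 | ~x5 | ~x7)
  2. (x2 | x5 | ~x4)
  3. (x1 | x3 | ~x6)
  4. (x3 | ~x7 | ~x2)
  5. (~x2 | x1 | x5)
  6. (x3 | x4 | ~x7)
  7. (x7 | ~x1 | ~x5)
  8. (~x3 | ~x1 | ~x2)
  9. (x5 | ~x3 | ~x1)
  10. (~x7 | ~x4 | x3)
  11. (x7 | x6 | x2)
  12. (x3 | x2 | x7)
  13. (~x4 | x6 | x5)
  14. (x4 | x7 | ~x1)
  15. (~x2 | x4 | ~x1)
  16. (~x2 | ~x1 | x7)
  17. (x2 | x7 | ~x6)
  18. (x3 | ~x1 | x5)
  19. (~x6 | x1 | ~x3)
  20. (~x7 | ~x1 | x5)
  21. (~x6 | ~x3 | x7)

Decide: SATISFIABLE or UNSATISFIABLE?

SATISFIABLE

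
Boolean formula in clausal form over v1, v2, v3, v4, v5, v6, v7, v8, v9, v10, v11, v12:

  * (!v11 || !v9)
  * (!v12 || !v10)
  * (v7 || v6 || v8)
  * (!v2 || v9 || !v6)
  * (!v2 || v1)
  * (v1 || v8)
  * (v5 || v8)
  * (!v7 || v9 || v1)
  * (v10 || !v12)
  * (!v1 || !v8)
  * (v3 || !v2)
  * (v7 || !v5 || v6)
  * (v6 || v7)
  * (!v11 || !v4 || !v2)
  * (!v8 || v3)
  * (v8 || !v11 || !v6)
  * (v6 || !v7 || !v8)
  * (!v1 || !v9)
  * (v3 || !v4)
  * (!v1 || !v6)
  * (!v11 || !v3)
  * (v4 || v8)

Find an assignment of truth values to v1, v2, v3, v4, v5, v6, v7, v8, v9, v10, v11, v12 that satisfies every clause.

v2 occurs only negated in the remaining clauses — set v2 = False.
Pure literal: v11 appears only negated; assign v11 = False.
Try v1 = False.
  then v8 is forced to True.
  then v3 is forced to True.
For the remaining variables, v4 = True, v5 = True, v6 = True, v7 = False, v9 = True, v10 = False, v12 = False works.
Every clause has at least one true literal under this assignment.

v1=False, v2=False, v3=True, v4=True, v5=True, v6=True, v7=False, v8=True, v9=True, v10=False, v11=False, v12=False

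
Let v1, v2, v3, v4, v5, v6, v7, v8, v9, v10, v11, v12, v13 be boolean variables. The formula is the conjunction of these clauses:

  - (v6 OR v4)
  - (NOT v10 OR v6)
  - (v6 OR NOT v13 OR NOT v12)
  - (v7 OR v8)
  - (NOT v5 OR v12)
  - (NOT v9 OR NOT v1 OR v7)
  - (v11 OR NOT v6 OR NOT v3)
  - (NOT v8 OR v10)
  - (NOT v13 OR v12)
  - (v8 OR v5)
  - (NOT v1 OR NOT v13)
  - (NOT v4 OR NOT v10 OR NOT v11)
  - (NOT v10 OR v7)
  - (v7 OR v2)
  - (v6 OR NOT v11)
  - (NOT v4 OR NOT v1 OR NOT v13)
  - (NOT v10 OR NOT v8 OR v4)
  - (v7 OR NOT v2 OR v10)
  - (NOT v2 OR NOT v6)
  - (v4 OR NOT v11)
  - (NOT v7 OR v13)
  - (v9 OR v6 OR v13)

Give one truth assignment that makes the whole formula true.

v1 = F, v2 = F, v3 = F, v4 = F, v5 = T, v6 = T, v7 = T, v8 = F, v9 = T, v10 = T, v11 = F, v12 = T, v13 = T

Pure literal: v1 appears only negated; assign v1 = False.
Pure literal: v3 appears only negated; assign v3 = False.
Set v2 = False and propagate.
  then v7 is forced to True.
  then v13 is forced to True.
  then v12 is forced to True.
  then v6 is forced to True.
Set v4 = False and propagate.
  then v11 is forced to False.
For the remaining variables, v5 = True, v8 = False, v9 = True, v10 = True works.
Every clause has at least one true literal under this assignment.
Check each clause:
  1. (v4 OR v6) — v6 is true.
  2. (v6 OR NOT v10) — v6 is true.
  3. (v6 OR NOT v12 OR NOT v13) — v6 is true.
  4. (v8 OR v7) — v7 is true.
  5. (v12 OR NOT v5) — v12 is true.
  6. (v7 OR NOT v1 OR NOT v9) — v7 is true.
  7. (v11 OR NOT v3 OR NOT v6) — NOT v3 is true.
  8. (NOT v8 OR v10) — NOT v8 is true.
  9. (v12 OR NOT v13) — v12 is true.
  10. (v8 OR v5) — v5 is true.
  11. (NOT v1 OR NOT v13) — NOT v1 is true.
  12. (NOT v10 OR NOT v11 OR NOT v4) — NOT v4 is true.
  13. (v7 OR NOT v10) — v7 is true.
  14. (v7 OR v2) — v7 is true.
  15. (v6 OR NOT v11) — NOT v11 is true.
  16. (NOT v1 OR NOT v4 OR NOT v13) — NOT v4 is true.
  17. (v4 OR NOT v10 OR NOT v8) — NOT v8 is true.
  18. (v7 OR v10 OR NOT v2) — v10 is true.
  19. (NOT v6 OR NOT v2) — NOT v2 is true.
  20. (NOT v11 OR v4) — NOT v11 is true.
  21. (v13 OR NOT v7) — v13 is true.
  22. (v9 OR v13 OR v6) — v9 is true.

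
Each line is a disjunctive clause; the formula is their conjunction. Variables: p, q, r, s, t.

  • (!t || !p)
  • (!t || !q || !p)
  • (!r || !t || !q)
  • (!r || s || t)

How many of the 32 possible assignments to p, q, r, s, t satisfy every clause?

18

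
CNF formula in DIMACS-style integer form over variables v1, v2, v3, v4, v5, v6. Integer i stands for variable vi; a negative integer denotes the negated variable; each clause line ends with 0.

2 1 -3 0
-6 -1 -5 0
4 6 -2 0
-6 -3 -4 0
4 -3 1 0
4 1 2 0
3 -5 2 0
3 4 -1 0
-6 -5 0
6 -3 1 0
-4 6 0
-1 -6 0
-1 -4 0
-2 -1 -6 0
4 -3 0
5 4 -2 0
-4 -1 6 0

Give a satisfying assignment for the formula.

v1 = False, v2 = True, v3 = False, v4 = True, v5 = False, v6 = True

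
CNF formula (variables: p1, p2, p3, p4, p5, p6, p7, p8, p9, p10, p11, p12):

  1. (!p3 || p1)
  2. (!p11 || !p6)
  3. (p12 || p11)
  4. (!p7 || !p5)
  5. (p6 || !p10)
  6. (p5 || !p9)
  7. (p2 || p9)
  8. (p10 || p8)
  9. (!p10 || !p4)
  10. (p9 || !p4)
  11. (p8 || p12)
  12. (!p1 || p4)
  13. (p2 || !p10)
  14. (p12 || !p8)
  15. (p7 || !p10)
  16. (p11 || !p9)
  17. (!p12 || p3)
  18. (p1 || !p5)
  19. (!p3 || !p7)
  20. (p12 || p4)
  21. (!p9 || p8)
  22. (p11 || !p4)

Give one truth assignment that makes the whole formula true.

p1=T, p2=T, p3=T, p4=T, p5=T, p6=F, p7=F, p8=T, p9=T, p10=F, p11=T, p12=T

p2 occurs only positively in the remaining clauses — set p2 = True.
Branch on p1: take p1 = True.
  then p4 is forced to True.
  then p10 is forced to False.
  then p8 is forced to True.
  then p9 is forced to True.
  then p5 is forced to True.
  then p7 is forced to False.
  then p12 is forced to True.
  then p11 is forced to True.
  then p6 is forced to False.
  then p3 is forced to True.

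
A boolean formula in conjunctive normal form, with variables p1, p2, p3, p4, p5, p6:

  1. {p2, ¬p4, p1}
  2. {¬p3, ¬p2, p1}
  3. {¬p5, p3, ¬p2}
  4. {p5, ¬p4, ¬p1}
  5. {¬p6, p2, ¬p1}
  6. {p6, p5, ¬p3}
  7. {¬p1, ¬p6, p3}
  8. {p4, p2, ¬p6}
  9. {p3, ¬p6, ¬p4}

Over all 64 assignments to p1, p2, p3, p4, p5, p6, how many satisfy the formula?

Case analysis on p1 and p2:
  p1=1, p2=1: 6 of the 16 assignments to (p3,p4,p5,p6) work.
  p1=1, p2=0: 5 of the 16 assignments to (p3,p4,p5,p6) work.
  p1=0, p2=1: remaining (p3,p4,p5,p6) ∈ {(0,0,0,0); (0,0,0,1); (0,1,0,0)} — 3.
  p1=0, p2=0: remaining (p3,p4,p5,p6) ∈ {(0,0,0,0); (0,0,1,0); (1,0,1,0)} — 3.
Total: 6 + 5 + 3 + 3 = 17.

17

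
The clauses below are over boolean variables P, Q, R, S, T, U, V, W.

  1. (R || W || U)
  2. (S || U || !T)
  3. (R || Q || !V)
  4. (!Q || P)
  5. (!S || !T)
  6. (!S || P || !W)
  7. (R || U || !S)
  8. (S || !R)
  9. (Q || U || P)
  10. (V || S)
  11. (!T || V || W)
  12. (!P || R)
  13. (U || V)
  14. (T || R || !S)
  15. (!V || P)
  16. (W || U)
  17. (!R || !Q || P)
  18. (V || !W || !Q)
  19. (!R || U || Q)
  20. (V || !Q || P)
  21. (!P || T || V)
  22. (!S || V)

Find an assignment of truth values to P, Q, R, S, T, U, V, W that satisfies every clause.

P = 1, Q = 1, R = 1, S = 1, T = 0, U = 1, V = 1, W = 1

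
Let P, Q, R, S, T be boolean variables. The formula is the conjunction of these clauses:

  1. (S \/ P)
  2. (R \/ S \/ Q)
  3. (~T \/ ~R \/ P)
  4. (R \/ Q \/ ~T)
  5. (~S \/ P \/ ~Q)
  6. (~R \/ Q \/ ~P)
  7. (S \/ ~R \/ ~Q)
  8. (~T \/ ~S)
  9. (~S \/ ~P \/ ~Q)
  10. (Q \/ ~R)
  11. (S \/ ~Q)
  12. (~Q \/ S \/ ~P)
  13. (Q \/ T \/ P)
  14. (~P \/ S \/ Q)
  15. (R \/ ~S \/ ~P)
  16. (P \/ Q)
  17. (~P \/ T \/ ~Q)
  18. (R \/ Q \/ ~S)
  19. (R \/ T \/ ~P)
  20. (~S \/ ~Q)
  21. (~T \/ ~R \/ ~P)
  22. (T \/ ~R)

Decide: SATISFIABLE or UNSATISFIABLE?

UNSATISFIABLE

Q = True:
  propagation gives S=True; an empty clause results — contradiction.
Q = False:
  propagation gives R=False, S=True; an empty clause results — contradiction.
Every branch closes, so no satisfying assignment exists.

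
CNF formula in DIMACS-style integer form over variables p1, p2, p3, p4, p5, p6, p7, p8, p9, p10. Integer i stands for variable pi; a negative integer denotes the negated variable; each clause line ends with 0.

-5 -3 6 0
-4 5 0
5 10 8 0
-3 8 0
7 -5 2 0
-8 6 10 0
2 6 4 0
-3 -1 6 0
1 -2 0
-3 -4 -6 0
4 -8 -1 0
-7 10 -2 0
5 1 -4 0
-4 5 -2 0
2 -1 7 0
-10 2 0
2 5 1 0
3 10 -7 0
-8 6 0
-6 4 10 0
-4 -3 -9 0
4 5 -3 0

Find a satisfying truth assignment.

Branch on p1: take p1 = True.
Branch on p2: take p2 = True.
For the remaining variables, p3 = False, p4 = False, p5 = True, p6 = False, p7 = True, p8 = False, p9 = True, p10 = True works.
Every clause has at least one true literal under this assignment.

p1=T, p2=T, p3=F, p4=F, p5=T, p6=F, p7=T, p8=F, p9=T, p10=T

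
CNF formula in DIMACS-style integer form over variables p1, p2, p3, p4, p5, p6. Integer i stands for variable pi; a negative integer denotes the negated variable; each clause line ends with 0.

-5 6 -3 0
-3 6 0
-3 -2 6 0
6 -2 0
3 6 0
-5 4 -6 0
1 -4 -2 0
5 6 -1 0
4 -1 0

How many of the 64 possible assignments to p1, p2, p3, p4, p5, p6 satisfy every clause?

16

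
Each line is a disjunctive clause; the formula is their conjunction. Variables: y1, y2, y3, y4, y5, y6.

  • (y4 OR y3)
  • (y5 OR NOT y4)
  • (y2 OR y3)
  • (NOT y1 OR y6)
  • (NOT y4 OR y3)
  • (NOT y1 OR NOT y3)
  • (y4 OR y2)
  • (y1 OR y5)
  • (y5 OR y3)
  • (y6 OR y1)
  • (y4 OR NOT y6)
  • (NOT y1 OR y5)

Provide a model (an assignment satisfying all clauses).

y1=False  y2=False  y3=True  y4=True  y5=True  y6=True

y5 occurs only positively in the remaining clauses — set y5 = True.
Try y1 = False.
  then y6 is forced to True.
  then y4 is forced to True.
  then y3 is forced to True.
y2 is now unconstrained; take y2 = False.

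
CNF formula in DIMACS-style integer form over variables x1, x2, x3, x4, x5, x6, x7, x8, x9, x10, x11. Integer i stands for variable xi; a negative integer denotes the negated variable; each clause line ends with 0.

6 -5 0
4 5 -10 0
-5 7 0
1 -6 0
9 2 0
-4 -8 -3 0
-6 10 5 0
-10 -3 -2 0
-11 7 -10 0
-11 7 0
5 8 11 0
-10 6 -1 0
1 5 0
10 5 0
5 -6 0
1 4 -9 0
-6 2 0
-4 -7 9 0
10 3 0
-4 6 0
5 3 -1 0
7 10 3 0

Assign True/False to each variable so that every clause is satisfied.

x1=True, x2=True, x3=True, x4=False, x5=True, x6=True, x7=True, x8=True, x9=False, x10=False, x11=True

Branch on x1: take x1 = True.
For the remaining variables, x2 = True, x3 = True, x4 = False, x5 = True, x6 = True, x7 = True, x8 = True, x9 = False, x10 = False, x11 = True works.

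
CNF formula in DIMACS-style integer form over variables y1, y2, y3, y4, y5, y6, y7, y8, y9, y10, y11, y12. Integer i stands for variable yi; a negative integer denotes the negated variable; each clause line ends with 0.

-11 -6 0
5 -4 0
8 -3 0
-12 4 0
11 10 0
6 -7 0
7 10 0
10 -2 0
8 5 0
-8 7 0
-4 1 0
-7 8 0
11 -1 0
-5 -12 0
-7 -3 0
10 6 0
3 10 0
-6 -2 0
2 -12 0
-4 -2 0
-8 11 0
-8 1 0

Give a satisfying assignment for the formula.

Pure literal: y10 appears only positively; assign y10 = True.
Pure literal: y12 appears only negated; assign y12 = False.
Branch on y1: take y1 = False.
  then y4 is forced to False.
  then y8 is forced to False.
  then y3 is forced to False.
  then y5 is forced to True.
  then y7 is forced to False.
The remaining clauses are satisfied by y2 = False, y6 = True, y9 = True, y11 = False.
Every clause has at least one true literal under this assignment.
Check each clause:
  1. (~y11 \/ ~y6) — ~y11 is true.
  2. (y5 \/ ~y4) — ~y4 is true.
  3. (~y3 \/ y8) — ~y3 is true.
  4. (y4 \/ ~y12) — ~y12 is true.
  5. (y11 \/ y10) — y10 is true.
  6. (y6 \/ ~y7) — ~y7 is true.
  7. (y10 \/ y7) — y10 is true.
  8. (y10 \/ ~y2) — y10 is true.
  9. (y5 \/ y8) — y5 is true.
  10. (~y8 \/ y7) — ~y8 is true.
  11. (y1 \/ ~y4) — ~y4 is true.
  12. (y8 \/ ~y7) — ~y7 is true.
  13. (~y1 \/ y11) — ~y1 is true.
  14. (~y5 \/ ~y12) — ~y12 is true.
  15. (~y3 \/ ~y7) — ~y7 is true.
  16. (y6 \/ y10) — y10 is true.
  17. (y3 \/ y10) — y10 is true.
  18. (~y2 \/ ~y6) — ~y2 is true.
  19. (y2 \/ ~y12) — ~y12 is true.
  20. (~y2 \/ ~y4) — ~y4 is true.
  21. (y11 \/ ~y8) — ~y8 is true.
  22. (~y8 \/ y1) — ~y8 is true.

y1=False, y2=False, y3=False, y4=False, y5=True, y6=True, y7=False, y8=False, y9=True, y10=True, y11=False, y12=False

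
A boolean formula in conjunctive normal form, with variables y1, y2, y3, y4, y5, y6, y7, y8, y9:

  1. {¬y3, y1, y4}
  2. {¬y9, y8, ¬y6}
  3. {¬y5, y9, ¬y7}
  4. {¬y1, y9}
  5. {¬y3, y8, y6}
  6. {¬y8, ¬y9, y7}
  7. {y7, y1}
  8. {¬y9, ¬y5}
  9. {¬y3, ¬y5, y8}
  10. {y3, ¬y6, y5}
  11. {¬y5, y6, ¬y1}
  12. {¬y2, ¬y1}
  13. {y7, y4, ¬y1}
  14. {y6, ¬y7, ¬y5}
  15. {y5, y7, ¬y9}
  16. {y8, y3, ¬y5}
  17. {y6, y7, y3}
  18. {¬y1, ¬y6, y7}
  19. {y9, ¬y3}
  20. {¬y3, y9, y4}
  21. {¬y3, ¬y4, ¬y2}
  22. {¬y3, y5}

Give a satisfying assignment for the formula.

y1=False, y2=False, y3=False, y4=False, y5=False, y6=False, y7=True, y8=True, y9=True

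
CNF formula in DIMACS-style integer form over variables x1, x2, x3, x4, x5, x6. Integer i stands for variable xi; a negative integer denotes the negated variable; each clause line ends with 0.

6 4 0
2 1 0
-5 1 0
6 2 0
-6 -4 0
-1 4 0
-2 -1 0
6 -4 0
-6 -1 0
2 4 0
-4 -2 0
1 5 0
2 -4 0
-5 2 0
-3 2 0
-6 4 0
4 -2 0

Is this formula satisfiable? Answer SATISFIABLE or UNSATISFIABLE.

UNSATISFIABLE

x2 = True:
  propagation gives x1=False, x5=False; an empty clause results — contradiction.
x2 = False:
  propagation gives x1=True, x6=True; an empty clause results — contradiction.
Every branch closes, so no satisfying assignment exists.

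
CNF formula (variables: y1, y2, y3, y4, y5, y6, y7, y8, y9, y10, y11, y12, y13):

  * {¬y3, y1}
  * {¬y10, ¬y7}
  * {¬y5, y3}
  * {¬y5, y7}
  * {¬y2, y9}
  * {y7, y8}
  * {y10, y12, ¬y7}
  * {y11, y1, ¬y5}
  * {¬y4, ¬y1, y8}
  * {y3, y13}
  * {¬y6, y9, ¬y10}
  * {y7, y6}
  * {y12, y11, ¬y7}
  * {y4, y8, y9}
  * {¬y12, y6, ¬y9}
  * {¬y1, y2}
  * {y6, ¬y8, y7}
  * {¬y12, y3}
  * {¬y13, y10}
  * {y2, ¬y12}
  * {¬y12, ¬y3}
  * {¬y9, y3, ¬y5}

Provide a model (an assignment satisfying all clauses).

y1=F, y2=F, y3=F, y4=T, y5=F, y6=T, y7=F, y8=T, y9=T, y10=T, y11=T, y12=F, y13=T

Pure literal: y5 appears only negated; assign y5 = False.
y11 occurs only positively in the remaining clauses — set y11 = True.
Try y1 = False.
  then y3 is forced to False.
  then y13 is forced to True.
  then y12 is forced to False.
  then y10 is forced to True.
  then y7 is forced to False.
  then y8 is forced to True.
  then y6 is forced to True.
  then y9 is forced to True.
y2, y4 are now unconstrained; take y2 = False, y4 = True.
Every clause has at least one true literal under this assignment.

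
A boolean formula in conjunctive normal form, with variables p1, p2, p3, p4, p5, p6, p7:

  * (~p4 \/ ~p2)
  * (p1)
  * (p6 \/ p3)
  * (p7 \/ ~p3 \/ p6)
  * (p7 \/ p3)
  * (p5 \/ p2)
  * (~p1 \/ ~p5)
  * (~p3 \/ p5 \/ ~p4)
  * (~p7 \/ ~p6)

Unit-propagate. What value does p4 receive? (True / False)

False

(p1) is a unit clause: p1 = True.
From (~p5 \/ ~p1) and p1 = True: p5 = False.
In (p2 \/ p5), p5 is now false; p2 must hold, so p2 = True.
(~p4 \/ ~p2): since p2 = True, the clause reduces to (~p4). p4 = False.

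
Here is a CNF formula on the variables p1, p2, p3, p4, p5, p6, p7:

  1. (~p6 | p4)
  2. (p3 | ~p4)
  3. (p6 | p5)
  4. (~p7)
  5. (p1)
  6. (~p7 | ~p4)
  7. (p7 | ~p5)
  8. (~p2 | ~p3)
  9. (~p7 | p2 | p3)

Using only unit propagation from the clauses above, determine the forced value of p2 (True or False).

(~p7) stands alone — p7 = False.
Unit clause (p1) sets p1 = True.
(~p5 | p7): since p7 = False, the clause reduces to (~p5). p5 = False.
From (p5 | p6) and p5 = False: p6 = True.
From (p4 | ~p6) and p6 = True: p4 = True.
(~p4 | p3) with p4 = True leaves only p3, so p3 = True.
(~p3 | ~p2) with p3 = True leaves only ~p2, so p2 = False.

False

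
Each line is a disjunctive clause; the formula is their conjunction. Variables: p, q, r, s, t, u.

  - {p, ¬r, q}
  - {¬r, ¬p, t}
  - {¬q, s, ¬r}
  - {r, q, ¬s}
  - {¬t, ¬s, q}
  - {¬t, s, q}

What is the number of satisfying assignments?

26

Case analysis on q and r:
  q=T, r=T: u free; 3 ways for (p,s,t) × 2^1 = 6.
  q=T, r=F: p, s, t, u free → 2^4 = 16.
  q=F, r=T: a clause becomes empty — 0.
  q=F, r=F: remaining (p,s,t,u) ∈ {(F,F,F,F); (F,F,F,T); (T,F,F,F); (T,F,F,T)} — 4.
Total: 6 + 16 + 0 + 4 = 26.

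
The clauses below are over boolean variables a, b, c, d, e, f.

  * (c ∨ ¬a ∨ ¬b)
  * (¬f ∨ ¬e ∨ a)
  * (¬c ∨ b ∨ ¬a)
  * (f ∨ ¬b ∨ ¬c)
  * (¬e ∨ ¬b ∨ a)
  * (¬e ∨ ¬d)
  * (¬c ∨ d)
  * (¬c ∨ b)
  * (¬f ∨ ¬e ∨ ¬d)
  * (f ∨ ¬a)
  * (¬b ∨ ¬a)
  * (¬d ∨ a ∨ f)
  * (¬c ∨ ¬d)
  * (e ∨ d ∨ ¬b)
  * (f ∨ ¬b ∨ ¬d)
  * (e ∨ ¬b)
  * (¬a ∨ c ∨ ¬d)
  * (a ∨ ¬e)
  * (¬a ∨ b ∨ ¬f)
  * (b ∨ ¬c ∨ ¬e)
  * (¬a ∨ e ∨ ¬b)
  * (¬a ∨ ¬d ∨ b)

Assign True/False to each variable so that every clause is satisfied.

Branch on a: take a = False.
  then e is forced to False.
  then b is forced to False.
  then c is forced to False.
For the remaining variables, d = False, f = True works.
Every clause has at least one true literal under this assignment.

a = F, b = F, c = F, d = F, e = F, f = T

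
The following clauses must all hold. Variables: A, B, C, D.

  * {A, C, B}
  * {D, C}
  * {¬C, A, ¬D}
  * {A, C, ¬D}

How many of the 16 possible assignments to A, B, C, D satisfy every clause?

8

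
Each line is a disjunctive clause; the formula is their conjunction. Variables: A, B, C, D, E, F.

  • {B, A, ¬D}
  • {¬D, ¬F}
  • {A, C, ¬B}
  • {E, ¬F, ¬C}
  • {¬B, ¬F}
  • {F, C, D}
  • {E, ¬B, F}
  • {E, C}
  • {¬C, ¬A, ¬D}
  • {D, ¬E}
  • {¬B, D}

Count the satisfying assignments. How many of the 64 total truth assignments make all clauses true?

Satisfying assignments:
  A=F B=F C=T D=F E=F F=F
  A=F B=T C=T D=T E=T F=F
  A=T B=F C=F D=T E=T F=F
  A=T B=F C=T D=F E=F F=F
  A=T B=T C=F D=T E=T F=F
Count: 5.

5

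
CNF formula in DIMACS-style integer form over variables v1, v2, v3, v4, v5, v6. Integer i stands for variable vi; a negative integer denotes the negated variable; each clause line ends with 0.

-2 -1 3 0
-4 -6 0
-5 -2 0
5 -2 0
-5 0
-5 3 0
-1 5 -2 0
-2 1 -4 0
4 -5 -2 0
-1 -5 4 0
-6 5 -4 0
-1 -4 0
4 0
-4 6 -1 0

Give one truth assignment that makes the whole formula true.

Unit propagation: (~v5) forces v5 = False.
Unit propagation: (~v2) forces v2 = False.
(v4) is a unit clause, so v4 = True.
The clause (~v6) is unit: v6 must be False.
Unit propagation: (~v1) forces v1 = False.
v3 is now unconstrained; take v3 = False.
Every clause has at least one true literal under this assignment.

v1=F, v2=F, v3=F, v4=T, v5=F, v6=F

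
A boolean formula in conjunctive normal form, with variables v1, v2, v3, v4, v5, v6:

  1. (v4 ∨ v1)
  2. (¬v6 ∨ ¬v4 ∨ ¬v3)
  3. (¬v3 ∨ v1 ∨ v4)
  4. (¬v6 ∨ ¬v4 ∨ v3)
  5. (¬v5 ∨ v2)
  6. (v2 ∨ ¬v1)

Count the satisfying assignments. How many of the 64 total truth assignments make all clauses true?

18

Case analysis on v4 and v1:
  v4=1, v1=1: remaining (v2,v3,v5,v6) ∈ {(1,0,0,0); (1,0,1,0); (1,1,0,0); (1,1,1,0)} — 4.
  v4=1, v1=0: v3 free; 3 ways for (v2,v5,v6) × 2^1 = 6.
  v4=0, v1=1: forces v2=1; v3, v5, v6 free → 2^3 = 8.
  v4=0, v1=0: a clause becomes empty — 0.
Total: 4 + 6 + 8 + 0 = 18.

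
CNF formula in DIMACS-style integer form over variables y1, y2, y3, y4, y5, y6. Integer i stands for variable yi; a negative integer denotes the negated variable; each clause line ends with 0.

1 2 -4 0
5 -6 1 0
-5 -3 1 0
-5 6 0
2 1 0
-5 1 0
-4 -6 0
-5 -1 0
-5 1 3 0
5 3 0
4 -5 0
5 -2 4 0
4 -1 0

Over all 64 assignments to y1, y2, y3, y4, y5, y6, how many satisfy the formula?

3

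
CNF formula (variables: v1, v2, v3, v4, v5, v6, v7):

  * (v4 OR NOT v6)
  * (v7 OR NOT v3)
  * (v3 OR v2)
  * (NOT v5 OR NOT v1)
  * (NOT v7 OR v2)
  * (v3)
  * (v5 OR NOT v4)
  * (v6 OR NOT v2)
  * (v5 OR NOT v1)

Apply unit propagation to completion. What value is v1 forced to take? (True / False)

False

(v3) is a unit clause: v3 = True.
From (v7 OR NOT v3) and v3 = True: v7 = True.
(v2 OR NOT v7): since v7 = True, the clause reduces to (v2). v2 = True.
(v6 OR NOT v2): since v2 = True, the clause reduces to (v6). v6 = True.
(v4 OR NOT v6): since v6 = True, the clause reduces to (v4). v4 = True.
From (v5 OR NOT v4) and v4 = True: v5 = True.
(NOT v1 OR NOT v5): since v5 = True, the clause reduces to (NOT v1). v1 = False.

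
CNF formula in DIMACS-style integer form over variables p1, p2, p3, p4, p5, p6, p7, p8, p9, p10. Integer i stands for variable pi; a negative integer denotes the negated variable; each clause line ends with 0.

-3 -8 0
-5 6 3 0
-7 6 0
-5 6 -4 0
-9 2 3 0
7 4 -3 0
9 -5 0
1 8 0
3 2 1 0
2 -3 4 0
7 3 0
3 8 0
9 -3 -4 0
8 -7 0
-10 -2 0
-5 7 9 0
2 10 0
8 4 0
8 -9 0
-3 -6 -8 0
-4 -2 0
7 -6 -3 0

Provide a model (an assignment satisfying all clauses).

p1=0  p2=1  p3=0  p4=0  p5=0  p6=1  p7=1  p8=1  p9=1  p10=0

p5 occurs only negated in the remaining clauses — set p5 = False.
Branch on p1: take p1 = False.
  then p8 is forced to True.
  then p3 is forced to False.
  then p2 is forced to True.
  then p7 is forced to True.
  then p6 is forced to True.
  then p10 is forced to False.
  then p4 is forced to False.
p9 is now unconstrained; take p9 = True.
Every clause has at least one true literal under this assignment.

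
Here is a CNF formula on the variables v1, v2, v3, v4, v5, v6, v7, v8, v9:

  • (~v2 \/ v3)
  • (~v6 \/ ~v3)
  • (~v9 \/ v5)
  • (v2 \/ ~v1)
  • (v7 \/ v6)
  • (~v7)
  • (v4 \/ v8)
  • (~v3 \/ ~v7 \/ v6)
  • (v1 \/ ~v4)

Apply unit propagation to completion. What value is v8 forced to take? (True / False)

True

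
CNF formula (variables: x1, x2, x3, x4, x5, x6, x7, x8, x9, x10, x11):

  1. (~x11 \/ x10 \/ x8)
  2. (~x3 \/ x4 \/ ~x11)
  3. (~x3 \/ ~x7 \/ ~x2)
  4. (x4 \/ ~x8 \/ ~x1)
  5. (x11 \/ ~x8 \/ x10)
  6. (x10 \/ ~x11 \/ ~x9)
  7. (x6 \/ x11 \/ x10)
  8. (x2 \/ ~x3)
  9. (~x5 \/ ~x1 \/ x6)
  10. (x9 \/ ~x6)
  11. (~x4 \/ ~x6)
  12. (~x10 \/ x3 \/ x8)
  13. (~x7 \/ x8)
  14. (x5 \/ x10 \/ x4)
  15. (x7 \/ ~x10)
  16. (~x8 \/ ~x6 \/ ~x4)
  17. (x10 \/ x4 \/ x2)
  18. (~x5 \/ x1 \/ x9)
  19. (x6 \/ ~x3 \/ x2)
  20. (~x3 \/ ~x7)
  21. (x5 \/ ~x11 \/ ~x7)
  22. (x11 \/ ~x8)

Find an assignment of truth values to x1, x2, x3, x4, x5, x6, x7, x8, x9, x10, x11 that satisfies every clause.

Branch on x1: take x1 = False.
Try x2 = True.
For the remaining variables, x3 = True, x4 = True, x5 = False, x6 = False, x7 = False, x8 = True, x9 = False, x10 = False, x11 = True works.
Every clause has at least one true literal under this assignment.

x1 = False, x2 = True, x3 = True, x4 = True, x5 = False, x6 = False, x7 = False, x8 = True, x9 = False, x10 = False, x11 = True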